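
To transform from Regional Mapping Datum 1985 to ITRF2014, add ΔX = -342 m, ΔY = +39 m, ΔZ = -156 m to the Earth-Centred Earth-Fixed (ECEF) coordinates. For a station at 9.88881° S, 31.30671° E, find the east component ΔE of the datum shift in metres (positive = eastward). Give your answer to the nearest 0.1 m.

ΔE = 211.0 m

At φ = -9.88881°, λ = 31.30671°: sin φ = -0.171737, cos φ = 0.985143, sin λ = 0.519619, cos λ = 0.854398.
ΔE = −sin λ·ΔX + cos λ·ΔY = −(0.519619)·(-342) + (0.854398)·(39) = 211.03 m.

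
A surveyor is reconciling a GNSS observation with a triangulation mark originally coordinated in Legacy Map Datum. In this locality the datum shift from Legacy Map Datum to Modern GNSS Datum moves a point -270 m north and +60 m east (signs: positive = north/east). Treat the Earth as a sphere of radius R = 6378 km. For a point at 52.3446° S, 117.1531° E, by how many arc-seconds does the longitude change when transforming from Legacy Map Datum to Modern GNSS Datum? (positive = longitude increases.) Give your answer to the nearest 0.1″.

Δλ = 3.2″

At latitude -52.3446°, cos φ = 0.610911.
One radian of longitude at latitude φ spans R cos φ, so Δλ = ΔE / (R cos φ) = 60.0 / (6378000 × 0.610911) = 1.5399e-05 rad = 3.176″.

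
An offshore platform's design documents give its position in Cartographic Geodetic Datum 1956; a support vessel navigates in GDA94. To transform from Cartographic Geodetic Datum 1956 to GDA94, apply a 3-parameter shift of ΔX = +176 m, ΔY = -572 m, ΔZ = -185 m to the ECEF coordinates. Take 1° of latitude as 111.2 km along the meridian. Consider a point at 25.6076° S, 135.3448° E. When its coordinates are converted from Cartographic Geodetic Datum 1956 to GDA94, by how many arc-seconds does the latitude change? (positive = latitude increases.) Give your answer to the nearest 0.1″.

sin φ = -0.432205, cos φ = 0.901775, sin λ = 0.702839, cos λ = -0.711349.
North component: ΔN = −sin φ cos λ·ΔX − sin φ sin λ·ΔY + cos φ·ΔZ = −(-0.432205)(-0.711349)(176) − (-0.432205)(0.702839)(-572) + (0.901775)(-185) = -394.70 m.
1° of latitude spans 111200 m, so Δφ = -394.70 / 111200 × 3600 = -12.778″.

Δφ = -12.8″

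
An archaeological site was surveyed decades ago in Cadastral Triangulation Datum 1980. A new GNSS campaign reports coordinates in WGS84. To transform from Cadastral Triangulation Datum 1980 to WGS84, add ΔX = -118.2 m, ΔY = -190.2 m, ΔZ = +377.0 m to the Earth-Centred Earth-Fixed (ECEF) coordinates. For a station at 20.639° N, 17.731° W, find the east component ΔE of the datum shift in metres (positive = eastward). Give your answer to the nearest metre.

The local east axis at (φ, λ) is (−sin λ, cos λ, 0), so ΔE = −sin(-17.731°)·(-118.2) + cos(-17.731°)·(-190.2) = -217.16 m.

ΔE = -217 m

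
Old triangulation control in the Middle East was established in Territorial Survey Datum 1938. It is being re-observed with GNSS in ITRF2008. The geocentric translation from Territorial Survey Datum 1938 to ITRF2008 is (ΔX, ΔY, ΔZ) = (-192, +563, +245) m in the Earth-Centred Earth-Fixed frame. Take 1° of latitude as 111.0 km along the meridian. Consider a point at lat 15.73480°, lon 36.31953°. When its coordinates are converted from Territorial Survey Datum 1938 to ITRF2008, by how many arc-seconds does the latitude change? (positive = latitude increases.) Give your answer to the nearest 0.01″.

Δφ = 6.08″

sin φ = 0.271185, cos φ = 0.962527, sin λ = 0.592288, cos λ = 0.805726.
North component: ΔN = −sin φ cos λ·ΔX − sin φ sin λ·ΔY + cos φ·ΔZ = −(0.271185)(0.805726)(-192) − (0.271185)(0.592288)(563) + (0.962527)(245) = 187.34 m.
1° of latitude spans 111000 m, so Δφ = 187.34 / 111000 × 3600 = 6.076″.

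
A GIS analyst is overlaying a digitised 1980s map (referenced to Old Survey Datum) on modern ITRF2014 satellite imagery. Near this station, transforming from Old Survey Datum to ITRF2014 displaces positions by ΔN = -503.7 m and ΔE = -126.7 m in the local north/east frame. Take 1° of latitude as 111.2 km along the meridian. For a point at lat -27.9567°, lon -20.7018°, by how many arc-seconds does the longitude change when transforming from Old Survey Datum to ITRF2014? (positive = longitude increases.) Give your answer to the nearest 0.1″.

At latitude -27.9567°, cos φ = 0.883302.
1° of longitude at this latitude = 111.2 × cos φ = 98.22 km, so Δλ = -126.7 / 98223.2 = -0.0012899° = -4.644″.

Δλ = -4.6″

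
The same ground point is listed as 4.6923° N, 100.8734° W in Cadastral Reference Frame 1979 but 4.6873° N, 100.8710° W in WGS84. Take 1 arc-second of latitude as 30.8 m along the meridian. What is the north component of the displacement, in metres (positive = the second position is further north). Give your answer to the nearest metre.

ΔN = -554 m

Δφ = 4.6873° − 4.6923° = -0.0050°; Δλ = -100.8710° − -100.8734° = +0.0024°.
1° of latitude = 3600 × 30.80 = 110880 m.
ΔN = Δφ × 110880 = -554.4 m; ΔE = Δλ × 110880 × cos(4.6923°) = +0.0024 × 110880 × 0.996648 = 265.2 m.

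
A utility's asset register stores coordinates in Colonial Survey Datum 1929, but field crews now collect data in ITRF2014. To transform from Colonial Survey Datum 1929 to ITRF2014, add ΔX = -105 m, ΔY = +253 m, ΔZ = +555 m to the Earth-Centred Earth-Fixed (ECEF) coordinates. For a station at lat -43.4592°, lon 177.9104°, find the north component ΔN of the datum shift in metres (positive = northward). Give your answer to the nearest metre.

At φ = -43.4592°, λ = 177.9104°: sin φ = -0.687838, cos φ = 0.725864, sin λ = 0.036462, cos λ = -0.999335.
ΔN = −sin φ cos λ·ΔX − sin φ sin λ·ΔY + cos φ·ΔZ = −(-0.687838)(-0.999335)(-105) − (-0.687838)(0.036462)(253) + (0.725864)(555) = 481.37 m.

ΔN = 481 m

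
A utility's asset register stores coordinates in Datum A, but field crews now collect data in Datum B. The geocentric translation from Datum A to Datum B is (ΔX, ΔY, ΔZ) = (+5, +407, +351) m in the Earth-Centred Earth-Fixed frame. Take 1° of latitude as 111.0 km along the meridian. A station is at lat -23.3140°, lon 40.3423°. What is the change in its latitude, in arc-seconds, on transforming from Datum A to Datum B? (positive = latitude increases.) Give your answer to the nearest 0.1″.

sin φ = -0.395770, cos φ = 0.918350, sin λ = 0.647353, cos λ = 0.762191.
North component: ΔN = −sin φ cos λ·ΔX − sin φ sin λ·ΔY + cos φ·ΔZ = −(-0.395770)(0.762191)(5) − (-0.395770)(0.647353)(407) + (0.918350)(351) = 428.12 m.
1° of latitude spans 111000 m, so Δφ = 428.12 / 111000 × 3600 = 13.885″.

Δφ = 13.9″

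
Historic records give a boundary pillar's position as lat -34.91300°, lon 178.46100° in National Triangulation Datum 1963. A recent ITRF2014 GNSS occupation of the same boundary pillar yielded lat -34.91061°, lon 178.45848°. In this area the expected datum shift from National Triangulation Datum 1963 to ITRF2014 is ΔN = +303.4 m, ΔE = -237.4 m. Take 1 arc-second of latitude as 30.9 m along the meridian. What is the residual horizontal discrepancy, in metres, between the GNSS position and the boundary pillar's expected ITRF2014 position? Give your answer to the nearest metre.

38 m

Observed coordinate differences: Δφ = +0.00239°, Δλ = -0.00252°.
Converting to metres (1° lat = 111240 m, cos φ = 0.820022): observed ΔN = 265.9 m, observed ΔE = -229.9 m.
Subtracting the expected shift leaves a residual of 265.9 − (303.4) = -37.5 m north and -229.9 − (-237.4) = 7.5 m east.
Residual distance = √((-37.5)² + 7.5²) = 38.3 m.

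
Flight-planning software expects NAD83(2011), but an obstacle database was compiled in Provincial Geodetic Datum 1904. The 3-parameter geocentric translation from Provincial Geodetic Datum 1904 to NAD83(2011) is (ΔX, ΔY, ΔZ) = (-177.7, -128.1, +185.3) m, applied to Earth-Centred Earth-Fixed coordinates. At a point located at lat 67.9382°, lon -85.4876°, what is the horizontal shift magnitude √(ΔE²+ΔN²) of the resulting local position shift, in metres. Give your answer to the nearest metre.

At φ = 67.9382°, λ = -85.4876°: sin φ = 0.926779, cos φ = 0.375606, sin λ = -0.996900, cos λ = 0.078675.
ΔE = −sin λ·ΔX + cos λ·ΔY = −(-0.996900)·(-177.7) + (0.078675)·(-128.1) = -187.23 m.
ΔN = −sin φ cos λ·ΔX − sin φ sin λ·ΔY + cos φ·ΔZ = −(0.926779)(0.078675)(-177.7) − (0.926779)(-0.996900)(-128.1) + (0.375606)(185.3) = -35.80 m.
Horizontal magnitude = √(ΔE² + ΔN²) = √((-187.23)² + (-35.80)²) = 190.62 m.

191 m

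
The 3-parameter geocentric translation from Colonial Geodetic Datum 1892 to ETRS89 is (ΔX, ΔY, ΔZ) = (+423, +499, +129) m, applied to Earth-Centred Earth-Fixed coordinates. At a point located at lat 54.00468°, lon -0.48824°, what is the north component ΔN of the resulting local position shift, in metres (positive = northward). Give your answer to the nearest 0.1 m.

The local north axis is (−sin φ cos λ, −sin φ sin λ, cos φ), giving ΔN = -342.222 + 3.440 + 75.816 = -262.97 m.

ΔN = -263.0 m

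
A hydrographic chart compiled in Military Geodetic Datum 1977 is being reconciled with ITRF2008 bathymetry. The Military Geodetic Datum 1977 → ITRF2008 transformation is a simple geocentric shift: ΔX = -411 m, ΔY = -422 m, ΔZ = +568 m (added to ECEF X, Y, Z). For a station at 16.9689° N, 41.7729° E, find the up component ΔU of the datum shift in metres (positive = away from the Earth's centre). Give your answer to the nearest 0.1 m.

At φ = 16.9689°, λ = 41.7729°: sin φ = 0.291853, cos φ = 0.956463, sin λ = 0.666180, cos λ = 0.745791.
ΔU = cos φ cos λ·ΔX + cos φ sin λ·ΔY + sin φ·ΔZ = (0.956463)(0.745791)(-411) + (0.956463)(0.666180)(-422) + (0.291853)(568) = -396.29 m.

ΔU = -396.3 m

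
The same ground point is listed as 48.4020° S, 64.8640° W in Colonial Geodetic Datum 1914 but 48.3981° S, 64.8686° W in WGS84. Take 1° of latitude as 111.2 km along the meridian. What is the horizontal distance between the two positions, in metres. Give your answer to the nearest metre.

Δφ = -48.3981° − -48.4020° = +0.0039°; Δλ = -64.8686° − -64.8640° = -0.0046°.
ΔN = Δφ × 111200 = 433.7 m; ΔE = Δλ × 111200 × cos(-48.4020°) = -0.0046 × 111200 × 0.663900 = -339.6 m.
Distance = √(ΔE² + ΔN²) = √((-339.6)² + 433.7²) = 550.8 m.

551 m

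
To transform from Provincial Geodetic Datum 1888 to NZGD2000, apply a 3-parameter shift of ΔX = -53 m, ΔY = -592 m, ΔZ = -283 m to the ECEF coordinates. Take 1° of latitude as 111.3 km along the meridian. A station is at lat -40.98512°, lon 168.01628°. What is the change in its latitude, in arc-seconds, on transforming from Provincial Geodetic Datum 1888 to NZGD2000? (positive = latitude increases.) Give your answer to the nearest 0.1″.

sin φ = -0.655863, cos φ = 0.754880, sin λ = 0.207634, cos λ = -0.978207.
North component: ΔN = −sin φ cos λ·ΔX − sin φ sin λ·ΔY + cos φ·ΔZ = −(-0.655863)(-0.978207)(-53) − (-0.655863)(0.207634)(-592) + (0.754880)(-283) = -260.25 m.
1° of latitude spans 111300 m, so Δφ = -260.25 / 111300 × 3600 = -8.418″.

Δφ = -8.4″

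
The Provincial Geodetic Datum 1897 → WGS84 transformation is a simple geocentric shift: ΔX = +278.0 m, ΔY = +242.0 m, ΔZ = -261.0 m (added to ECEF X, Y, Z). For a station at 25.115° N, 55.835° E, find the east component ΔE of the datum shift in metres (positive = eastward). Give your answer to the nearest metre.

ΔE = -94 m

The local east axis at (φ, λ) is (−sin λ, cos λ, 0), so ΔE = −sin(55.835°)·278.0 + cos(55.835°)·242.0 = -94.12 m.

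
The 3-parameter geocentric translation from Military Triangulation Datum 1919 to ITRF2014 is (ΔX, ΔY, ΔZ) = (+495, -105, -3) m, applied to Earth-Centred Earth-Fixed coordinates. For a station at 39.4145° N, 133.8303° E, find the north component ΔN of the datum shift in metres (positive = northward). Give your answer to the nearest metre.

The local north axis is (−sin φ cos λ, −sin φ sin λ, cos φ), giving ΔN = 217.652 + 48.093 − 2.318 = 263.43 m.

ΔN = 263 m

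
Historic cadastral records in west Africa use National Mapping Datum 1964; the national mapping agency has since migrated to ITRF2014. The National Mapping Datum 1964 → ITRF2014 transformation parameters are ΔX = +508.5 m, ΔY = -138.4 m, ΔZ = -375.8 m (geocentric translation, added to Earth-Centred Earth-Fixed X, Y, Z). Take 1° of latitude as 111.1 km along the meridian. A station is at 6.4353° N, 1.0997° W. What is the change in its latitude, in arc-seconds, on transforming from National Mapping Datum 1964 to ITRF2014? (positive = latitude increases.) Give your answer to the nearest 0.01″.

Δφ = -13.96″

sin φ = 0.112081, cos φ = 0.993699, sin λ = -0.019192, cos λ = 0.999816.
North component: ΔN = −sin φ cos λ·ΔX − sin φ sin λ·ΔY + cos φ·ΔZ = −(0.112081)(0.999816)(508.5) − (0.112081)(-0.019192)(-138.4) + (0.993699)(-375.8) = -430.71 m.
1° of latitude spans 111100 m, so Δφ = -430.71 / 111100 × 3600 = -13.956″.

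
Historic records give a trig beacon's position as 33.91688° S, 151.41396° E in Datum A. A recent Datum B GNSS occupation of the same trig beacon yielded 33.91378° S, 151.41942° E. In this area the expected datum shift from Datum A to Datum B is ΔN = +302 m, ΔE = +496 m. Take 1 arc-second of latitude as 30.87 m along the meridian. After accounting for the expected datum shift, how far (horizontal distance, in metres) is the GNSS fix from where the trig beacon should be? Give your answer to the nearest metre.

43 m

Observed coordinate differences: Δφ = +0.00310°, Δλ = +0.00546°.
Converting to metres (1° lat = 111132 m, cos φ = 0.829848): observed ΔN = 344.5 m, observed ΔE = 503.5 m.
Subtracting the expected shift leaves a residual of 344.5 − (302) = 42.5 m north and 503.5 − (496) = 7.5 m east.
Residual distance = √(42.5² + 7.5²) = 43.2 m.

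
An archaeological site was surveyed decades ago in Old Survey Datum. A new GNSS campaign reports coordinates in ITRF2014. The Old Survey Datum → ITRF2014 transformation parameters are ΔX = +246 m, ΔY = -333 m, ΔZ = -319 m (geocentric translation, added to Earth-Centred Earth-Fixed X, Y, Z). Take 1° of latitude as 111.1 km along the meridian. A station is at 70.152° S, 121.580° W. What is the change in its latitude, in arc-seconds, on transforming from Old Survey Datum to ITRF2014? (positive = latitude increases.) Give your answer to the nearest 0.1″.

Δφ = 1.2″

sin φ = -0.940597, cos φ = 0.339526, sin λ = -0.851910, cos λ = -0.523689.
North component: ΔN = −sin φ cos λ·ΔX − sin φ sin λ·ΔY + cos φ·ΔZ = −(-0.940597)(-0.523689)(246) − (-0.940597)(-0.851910)(-333) + (0.339526)(-319) = 37.35 m.
1° of latitude spans 111100 m, so Δφ = 37.35 / 111100 × 3600 = 1.210″.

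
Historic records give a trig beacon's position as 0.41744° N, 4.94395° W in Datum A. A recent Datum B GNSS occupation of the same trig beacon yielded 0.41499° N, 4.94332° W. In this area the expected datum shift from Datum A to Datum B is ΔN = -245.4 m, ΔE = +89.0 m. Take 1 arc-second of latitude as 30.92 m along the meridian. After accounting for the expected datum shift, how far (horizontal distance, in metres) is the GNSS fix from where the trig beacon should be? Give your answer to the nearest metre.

33 m

Observed coordinate differences: Δφ = -0.00245°, Δλ = +0.00063°.
Converting to metres (1° lat = 111312 m, cos φ = 0.999973): observed ΔN = -272.7 m, observed ΔE = 70.1 m.
Subtracting the expected shift leaves a residual of -272.7 − (-245.4) = -27.3 m north and 70.1 − (89.0) = -18.9 m east.
Residual distance = √((-27.3)² + (-18.9)²) = 33.2 m.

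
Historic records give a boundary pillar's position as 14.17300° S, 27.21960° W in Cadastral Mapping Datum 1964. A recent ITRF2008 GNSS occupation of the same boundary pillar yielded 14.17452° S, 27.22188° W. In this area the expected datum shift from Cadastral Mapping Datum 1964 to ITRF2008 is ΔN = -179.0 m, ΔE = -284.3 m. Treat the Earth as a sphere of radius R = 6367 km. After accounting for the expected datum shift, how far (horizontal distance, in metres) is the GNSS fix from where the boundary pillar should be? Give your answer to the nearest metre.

40 m

Observed coordinate differences: Δφ = -0.00152°, Δλ = -0.00228°.
Converting to metres (1° lat = 111125 m, cos φ = 0.969561): observed ΔN = -168.9 m, observed ΔE = -245.7 m.
Subtracting the expected shift leaves a residual of -168.9 − (-179.0) = 10.1 m north and -245.7 − (-284.3) = 38.6 m east.
Residual distance = √(10.1² + 38.6²) = 39.9 m.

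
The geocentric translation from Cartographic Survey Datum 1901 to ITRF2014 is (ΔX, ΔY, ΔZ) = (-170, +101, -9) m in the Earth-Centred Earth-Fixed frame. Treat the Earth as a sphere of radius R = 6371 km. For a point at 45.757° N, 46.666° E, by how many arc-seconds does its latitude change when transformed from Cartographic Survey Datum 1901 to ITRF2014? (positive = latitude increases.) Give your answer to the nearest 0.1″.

Δφ = 0.8″

sin φ = 0.716387, cos φ = 0.697703, sin λ = 0.727366, cos λ = 0.686250.
North component: ΔN = −sin φ cos λ·ΔX − sin φ sin λ·ΔY + cos φ·ΔZ = −(0.716387)(0.686250)(-170) − (0.716387)(0.727366)(101) + (0.697703)(-9) = 24.67 m.
1° of latitude spans πR/180 = 111195 m, so Δφ = 24.67 / 111195 × 3600 = 0.799″.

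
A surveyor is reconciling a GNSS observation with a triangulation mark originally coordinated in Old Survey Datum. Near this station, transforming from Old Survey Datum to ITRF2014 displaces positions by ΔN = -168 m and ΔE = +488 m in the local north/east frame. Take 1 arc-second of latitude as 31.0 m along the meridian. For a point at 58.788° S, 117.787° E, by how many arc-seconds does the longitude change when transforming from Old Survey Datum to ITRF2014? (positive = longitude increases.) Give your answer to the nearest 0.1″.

Δλ = 30.4″

At latitude -58.788°, cos φ = 0.518206.
1″ of longitude at this latitude = 31.00 × cos φ = 16.0644 m, so Δλ = 488.0 / 16.0644 = 30.378″.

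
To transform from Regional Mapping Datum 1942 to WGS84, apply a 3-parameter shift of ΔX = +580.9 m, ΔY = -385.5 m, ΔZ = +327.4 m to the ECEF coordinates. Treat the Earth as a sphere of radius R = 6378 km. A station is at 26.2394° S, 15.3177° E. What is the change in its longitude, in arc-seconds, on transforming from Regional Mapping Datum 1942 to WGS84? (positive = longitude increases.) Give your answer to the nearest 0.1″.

Δλ = -18.9″

sin φ = -0.442123, cos φ = 0.896955, sin λ = 0.264171, cos λ = 0.964476.
East component: ΔE = −sin λ·ΔX + cos λ·ΔY = −(0.264171)(580.9) + (0.964476)(-385.5) = -525.26 m.
1° of latitude spans πR/180 = 111317 m; at latitude φ, 1° of longitude spans that × cos φ = 99846.4 m, so Δλ = -525.26 / 99846.4 × 3600 = -18.939″.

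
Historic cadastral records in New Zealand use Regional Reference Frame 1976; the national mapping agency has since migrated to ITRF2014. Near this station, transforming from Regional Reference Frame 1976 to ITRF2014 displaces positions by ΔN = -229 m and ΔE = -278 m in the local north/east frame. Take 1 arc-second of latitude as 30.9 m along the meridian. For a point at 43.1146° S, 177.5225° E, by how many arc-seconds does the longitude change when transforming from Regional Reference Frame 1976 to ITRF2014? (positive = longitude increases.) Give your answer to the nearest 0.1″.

Δλ = -12.3″

At latitude -43.1146°, cos φ = 0.729988.
1″ of longitude at this latitude = 30.90 × cos φ = 22.5566 m, so Δλ = -278.0 / 22.5566 = -12.325″.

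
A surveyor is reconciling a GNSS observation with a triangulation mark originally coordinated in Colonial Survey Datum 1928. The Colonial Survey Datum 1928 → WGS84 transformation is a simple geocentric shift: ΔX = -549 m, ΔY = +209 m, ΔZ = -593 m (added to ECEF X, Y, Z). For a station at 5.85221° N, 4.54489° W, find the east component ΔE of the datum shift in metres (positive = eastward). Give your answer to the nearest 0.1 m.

At φ = 5.85221°, λ = -4.54489°: sin φ = 0.101963, cos φ = 0.994788, sin λ = -0.079240, cos λ = 0.996856.
ΔE = −sin λ·ΔX + cos λ·ΔY = −(-0.079240)·(-549) + (0.996856)·(209) = 164.84 m.

ΔE = 164.8 m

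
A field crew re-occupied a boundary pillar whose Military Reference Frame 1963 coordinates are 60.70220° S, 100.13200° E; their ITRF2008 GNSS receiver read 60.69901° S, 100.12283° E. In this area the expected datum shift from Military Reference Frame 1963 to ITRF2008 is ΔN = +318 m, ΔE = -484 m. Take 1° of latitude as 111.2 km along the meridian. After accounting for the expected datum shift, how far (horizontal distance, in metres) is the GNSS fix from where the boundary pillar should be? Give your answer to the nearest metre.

40 m

Observed coordinate differences: Δφ = +0.00319°, Δλ = -0.00917°.
Converting to metres (1° lat = 111200 m, cos φ = 0.489349): observed ΔN = 354.7 m, observed ΔE = -499.0 m.
Subtracting the expected shift leaves a residual of 354.7 − (318) = 36.7 m north and -499.0 − (-484) = -15.0 m east.
Residual distance = √(36.7² + (-15.0)²) = 39.7 m.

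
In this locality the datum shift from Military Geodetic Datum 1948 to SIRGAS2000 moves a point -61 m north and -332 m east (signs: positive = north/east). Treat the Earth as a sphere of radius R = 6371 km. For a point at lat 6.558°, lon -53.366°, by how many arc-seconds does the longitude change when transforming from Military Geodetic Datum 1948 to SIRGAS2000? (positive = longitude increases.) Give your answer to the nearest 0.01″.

At latitude 6.558°, cos φ = 0.993457.
One radian of longitude at latitude φ spans R cos φ, so Δλ = ΔE / (R cos φ) = -332.0 / (6371000 × 0.993457) = -5.2454e-05 rad = -10.819″.

Δλ = -10.82″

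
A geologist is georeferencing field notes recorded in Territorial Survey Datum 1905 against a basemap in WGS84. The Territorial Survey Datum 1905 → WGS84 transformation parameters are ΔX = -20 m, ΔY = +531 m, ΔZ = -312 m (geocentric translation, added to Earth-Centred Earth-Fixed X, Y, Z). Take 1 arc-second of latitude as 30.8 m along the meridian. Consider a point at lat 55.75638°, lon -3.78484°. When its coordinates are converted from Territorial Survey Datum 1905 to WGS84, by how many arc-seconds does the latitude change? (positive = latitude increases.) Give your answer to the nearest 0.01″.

Δφ = -4.22″

sin φ = 0.826652, cos φ = 0.562713, sin λ = -0.066010, cos λ = 0.997819.
North component: ΔN = −sin φ cos λ·ΔX − sin φ sin λ·ΔY + cos φ·ΔZ = −(0.826652)(0.997819)(-20) − (0.826652)(-0.066010)(531) + (0.562713)(-312) = -130.09 m.
1° of latitude spans 3600 × 30.80 = 110880 m, so Δφ = -130.09 / 110880 × 3600 = -4.224″.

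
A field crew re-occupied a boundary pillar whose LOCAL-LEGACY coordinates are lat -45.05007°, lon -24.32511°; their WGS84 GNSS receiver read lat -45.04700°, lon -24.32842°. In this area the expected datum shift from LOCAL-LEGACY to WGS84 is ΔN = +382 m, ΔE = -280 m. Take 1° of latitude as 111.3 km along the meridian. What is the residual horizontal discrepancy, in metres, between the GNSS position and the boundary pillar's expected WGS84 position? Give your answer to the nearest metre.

45 m

Observed coordinate differences: Δφ = +0.00307°, Δλ = -0.00331°.
Converting to metres (1° lat = 111300 m, cos φ = 0.706489): observed ΔN = 341.7 m, observed ΔE = -260.3 m.
Subtracting the expected shift leaves a residual of 341.7 − (382) = -40.3 m north and -260.3 − (-280) = 19.7 m east.
Residual distance = √((-40.3)² + 19.7²) = 44.9 m.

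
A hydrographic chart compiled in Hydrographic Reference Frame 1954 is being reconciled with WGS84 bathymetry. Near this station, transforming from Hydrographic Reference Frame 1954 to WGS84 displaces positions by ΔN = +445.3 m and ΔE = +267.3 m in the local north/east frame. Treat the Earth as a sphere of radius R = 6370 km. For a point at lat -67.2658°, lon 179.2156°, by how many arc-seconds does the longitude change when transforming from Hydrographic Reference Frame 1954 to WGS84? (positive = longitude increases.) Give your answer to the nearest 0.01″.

Δλ = 22.40″

At latitude -67.2658°, cos φ = 0.386457.
One radian of longitude at latitude φ spans R cos φ, so Δλ = ΔE / (R cos φ) = 267.3 / (6370000 × 0.386457) = 1.0858e-04 rad = 22.397″.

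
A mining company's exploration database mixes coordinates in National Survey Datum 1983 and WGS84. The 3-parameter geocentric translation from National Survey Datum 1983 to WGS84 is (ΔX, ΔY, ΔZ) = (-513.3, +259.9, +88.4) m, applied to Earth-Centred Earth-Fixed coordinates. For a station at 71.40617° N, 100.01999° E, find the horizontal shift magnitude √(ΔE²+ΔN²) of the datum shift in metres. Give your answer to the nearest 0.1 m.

548.9 m

The local east axis at (φ, λ) is (−sin λ, cos λ, 0), so ΔE = −sin(100.01999°)·(-513.3) + cos(100.01999°)·259.9 = 460.25 m.
The local north axis is (−sin φ cos λ, −sin φ sin λ, cos φ), giving ΔN = -84.648 − 242.577 + 28.187 = -299.04 m.
Horizontal magnitude = √(ΔE² + ΔN²) = √(460.25² + (-299.04)²) = 548.87 m.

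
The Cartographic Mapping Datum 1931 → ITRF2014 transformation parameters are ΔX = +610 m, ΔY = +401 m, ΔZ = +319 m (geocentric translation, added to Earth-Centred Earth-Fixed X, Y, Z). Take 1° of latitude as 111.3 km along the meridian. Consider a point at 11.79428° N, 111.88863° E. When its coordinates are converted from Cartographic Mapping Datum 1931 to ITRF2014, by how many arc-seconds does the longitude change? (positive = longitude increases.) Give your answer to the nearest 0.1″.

Δλ = -23.6″

sin φ = 0.204398, cos φ = 0.978888, sin λ = 0.927910, cos λ = -0.372804.
East component: ΔE = −sin λ·ΔX + cos λ·ΔY = −(0.927910)(610) + (-0.372804)(401) = -715.52 m.
1° of latitude spans 111300 m; at latitude φ, 1° of longitude spans that × cos φ = 108950.2 m, so Δλ = -715.52 / 108950.2 × 3600 = -23.643″.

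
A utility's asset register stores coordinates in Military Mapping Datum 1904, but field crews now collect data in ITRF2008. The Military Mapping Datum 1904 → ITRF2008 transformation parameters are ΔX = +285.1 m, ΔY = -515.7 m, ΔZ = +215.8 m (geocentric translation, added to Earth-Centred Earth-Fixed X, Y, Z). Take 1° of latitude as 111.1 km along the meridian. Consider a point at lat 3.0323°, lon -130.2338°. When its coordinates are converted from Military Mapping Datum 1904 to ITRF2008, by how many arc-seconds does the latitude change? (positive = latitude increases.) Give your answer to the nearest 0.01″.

Δφ = 6.62″

sin φ = 0.052899, cos φ = 0.998600, sin λ = -0.763415, cos λ = -0.645908.
North component: ΔN = −sin φ cos λ·ΔX − sin φ sin λ·ΔY + cos φ·ΔZ = −(0.052899)(-0.645908)(285.1) − (0.052899)(-0.763415)(-515.7) + (0.998600)(215.8) = 204.41 m.
1° of latitude spans 111100 m, so Δφ = 204.41 / 111100 × 3600 = 6.624″.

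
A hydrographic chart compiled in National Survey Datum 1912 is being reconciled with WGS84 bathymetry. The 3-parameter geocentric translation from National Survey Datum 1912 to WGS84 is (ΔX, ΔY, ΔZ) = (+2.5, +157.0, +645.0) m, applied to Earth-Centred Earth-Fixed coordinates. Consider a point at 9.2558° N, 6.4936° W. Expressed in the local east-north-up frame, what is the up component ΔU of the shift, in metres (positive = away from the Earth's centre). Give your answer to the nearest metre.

ΔU = 89 m

At φ = 9.2558°, λ = -6.4936°: sin φ = 0.160842, cos φ = 0.986980, sin λ = -0.113092, cos λ = 0.993584.
ΔU = cos φ cos λ·ΔX + cos φ sin λ·ΔY + sin φ·ΔZ = (0.986980)(0.993584)(2.5) + (0.986980)(-0.113092)(157.0) + (0.160842)(645.0) = 88.67 m.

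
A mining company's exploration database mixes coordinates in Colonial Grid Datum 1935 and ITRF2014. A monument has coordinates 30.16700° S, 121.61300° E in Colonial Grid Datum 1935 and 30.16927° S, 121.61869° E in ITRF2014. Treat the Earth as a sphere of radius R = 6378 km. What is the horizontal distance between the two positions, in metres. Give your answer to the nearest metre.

603 m

Δφ = -30.16927° − -30.16700° = -0.00227°; Δλ = 121.61869° − 121.61300° = +0.00569°.
1° along a meridian = πR/180 = 111317 m.
ΔN = Δφ × 111317 = -252.7 m; ΔE = Δλ × 111317 × cos(-30.16700°) = +0.00569 × 111317 × 0.864564 = 547.6 m.
Distance = √(ΔE² + ΔN²) = √(547.6² + (-252.7)²) = 603.1 m.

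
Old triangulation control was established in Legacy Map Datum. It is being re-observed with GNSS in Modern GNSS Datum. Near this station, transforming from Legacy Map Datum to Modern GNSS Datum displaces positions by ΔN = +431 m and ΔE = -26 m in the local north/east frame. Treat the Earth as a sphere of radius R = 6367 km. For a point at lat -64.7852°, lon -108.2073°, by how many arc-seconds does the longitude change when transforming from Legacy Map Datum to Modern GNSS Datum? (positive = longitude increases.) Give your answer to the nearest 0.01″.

Δλ = -1.98″

At latitude -64.7852°, cos φ = 0.426013.
One radian of longitude at latitude φ spans R cos φ, so Δλ = ΔE / (R cos φ) = -26.0 / (6367000 × 0.426013) = -9.5855e-06 rad = -1.977″.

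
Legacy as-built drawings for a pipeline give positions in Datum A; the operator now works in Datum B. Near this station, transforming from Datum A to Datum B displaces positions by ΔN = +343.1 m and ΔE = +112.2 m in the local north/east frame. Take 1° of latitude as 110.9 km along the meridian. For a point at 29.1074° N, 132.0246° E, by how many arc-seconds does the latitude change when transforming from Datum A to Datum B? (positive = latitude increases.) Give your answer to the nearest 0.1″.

1° of latitude = 110.9 km, so Δφ = 343.1 / 110900 = 0.0030938° = 11.138″.

Δφ = 11.1″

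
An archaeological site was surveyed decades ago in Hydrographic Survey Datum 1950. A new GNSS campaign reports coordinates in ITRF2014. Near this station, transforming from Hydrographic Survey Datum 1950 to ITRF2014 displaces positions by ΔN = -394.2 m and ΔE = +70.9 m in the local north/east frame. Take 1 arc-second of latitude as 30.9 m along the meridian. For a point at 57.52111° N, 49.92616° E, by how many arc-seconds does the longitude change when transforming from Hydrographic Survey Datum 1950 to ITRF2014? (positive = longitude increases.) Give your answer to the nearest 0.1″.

At latitude 57.52111°, cos φ = 0.536989.
1″ of longitude at this latitude = 30.90 × cos φ = 16.5930 m, so Δλ = 70.9 / 16.5930 = 4.273″.

Δλ = 4.3″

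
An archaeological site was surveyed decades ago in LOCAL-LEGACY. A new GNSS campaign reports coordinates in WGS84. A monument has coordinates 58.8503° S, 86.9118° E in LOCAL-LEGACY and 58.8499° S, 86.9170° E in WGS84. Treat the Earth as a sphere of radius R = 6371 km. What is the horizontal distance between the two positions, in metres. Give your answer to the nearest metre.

Δφ = -58.8499° − -58.8503° = +0.0004°; Δλ = 86.9170° − 86.9118° = +0.0052°.
1° along a meridian = πR/180 = 111195 m.
ΔN = Δφ × 111195 = 44.5 m; ΔE = Δλ × 111195 × cos(-58.8503°) = +0.0052 × 111195 × 0.517276 = 299.1 m.
Distance = √(ΔE² + ΔN²) = √(299.1² + 44.5²) = 302.4 m.

302 m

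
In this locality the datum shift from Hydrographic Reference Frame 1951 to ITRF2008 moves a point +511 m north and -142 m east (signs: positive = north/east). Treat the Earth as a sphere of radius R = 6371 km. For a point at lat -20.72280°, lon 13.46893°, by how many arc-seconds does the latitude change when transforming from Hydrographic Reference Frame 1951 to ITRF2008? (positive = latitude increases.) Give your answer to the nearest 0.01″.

Δφ = 16.54″

On a sphere of radius R, 1 rad of latitude = R, so Δφ = ΔN / R = 511.0 / 6371000 = 8.0207e-05 rad = 16.544″.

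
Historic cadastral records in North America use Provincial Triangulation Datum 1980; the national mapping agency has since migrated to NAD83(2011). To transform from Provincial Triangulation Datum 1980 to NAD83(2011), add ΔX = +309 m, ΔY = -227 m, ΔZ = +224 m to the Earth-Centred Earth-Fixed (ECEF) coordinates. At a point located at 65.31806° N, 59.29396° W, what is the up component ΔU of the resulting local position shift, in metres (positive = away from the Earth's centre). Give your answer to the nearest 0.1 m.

The local up (radial) axis is (cos φ cos λ, cos φ sin λ, sin φ), giving ΔU = 65.888 + 81.501 + 203.535 = 350.92 m.

ΔU = 350.9 m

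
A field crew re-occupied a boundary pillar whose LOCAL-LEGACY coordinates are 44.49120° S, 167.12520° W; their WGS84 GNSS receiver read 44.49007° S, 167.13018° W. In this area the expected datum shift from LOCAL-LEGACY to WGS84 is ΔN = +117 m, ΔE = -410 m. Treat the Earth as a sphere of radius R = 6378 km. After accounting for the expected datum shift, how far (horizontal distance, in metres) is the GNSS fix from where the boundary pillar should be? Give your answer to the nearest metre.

Observed coordinate differences: Δφ = +0.00113°, Δλ = -0.00498°.
Converting to metres (1° lat = 111317 m, cos φ = 0.713358): observed ΔN = 125.8 m, observed ΔE = -395.5 m.
Subtracting the expected shift leaves a residual of 125.8 − (117) = 8.8 m north and -395.5 − (-410) = 14.5 m east.
Residual distance = √(8.8² + 14.5²) = 17.0 m.

17 m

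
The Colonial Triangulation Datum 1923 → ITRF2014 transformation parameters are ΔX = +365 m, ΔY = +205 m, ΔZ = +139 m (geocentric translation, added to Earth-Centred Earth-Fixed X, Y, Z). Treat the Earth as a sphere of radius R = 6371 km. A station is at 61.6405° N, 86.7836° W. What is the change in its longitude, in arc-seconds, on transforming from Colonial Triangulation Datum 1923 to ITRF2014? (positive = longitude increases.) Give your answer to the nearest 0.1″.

sin φ = 0.879985, cos φ = 0.475002, sin λ = -0.998425, cos λ = 0.056107.
East component: ΔE = −sin λ·ΔX + cos λ·ΔY = −(-0.998425)(365) + (0.056107)(205) = 375.93 m.
1° of latitude spans πR/180 = 111195 m; at latitude φ, 1° of longitude spans that × cos φ = 52817.8 m, so Δλ = 375.93 / 52817.8 × 3600 = 25.623″.

Δλ = 25.6″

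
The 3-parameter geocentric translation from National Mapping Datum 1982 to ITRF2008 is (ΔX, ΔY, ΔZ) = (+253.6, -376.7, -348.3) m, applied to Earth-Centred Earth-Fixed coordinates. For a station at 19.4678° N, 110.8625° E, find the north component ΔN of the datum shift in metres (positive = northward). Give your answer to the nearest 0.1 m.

The local north axis is (−sin φ cos λ, −sin φ sin λ, cos φ), giving ΔN = 30.099 + 117.314 − 328.387 = -180.97 m.

ΔN = -181.0 m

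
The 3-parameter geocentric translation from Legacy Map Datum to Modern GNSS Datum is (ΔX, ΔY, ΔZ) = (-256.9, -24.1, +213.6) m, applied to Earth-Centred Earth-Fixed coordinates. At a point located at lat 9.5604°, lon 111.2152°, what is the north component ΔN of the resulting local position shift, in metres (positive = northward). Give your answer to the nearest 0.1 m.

ΔN = 198.9 m

At φ = 9.5604°, λ = 111.2152°: sin φ = 0.166087, cos φ = 0.986111, sin λ = 0.932228, cos λ = -0.361872.
ΔN = −sin φ cos λ·ΔX − sin φ sin λ·ΔY + cos φ·ΔZ = −(0.166087)(-0.361872)(-256.9) − (0.166087)(0.932228)(-24.1) + (0.986111)(213.6) = 198.92 m.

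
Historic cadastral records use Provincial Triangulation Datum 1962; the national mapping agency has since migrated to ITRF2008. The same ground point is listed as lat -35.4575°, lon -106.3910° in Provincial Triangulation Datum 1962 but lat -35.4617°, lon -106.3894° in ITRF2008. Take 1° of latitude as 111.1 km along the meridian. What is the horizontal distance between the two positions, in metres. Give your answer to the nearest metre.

489 m

Δφ = -35.4617° − -35.4575° = -0.0042°; Δλ = -106.3894° − -106.3910° = +0.0016°.
ΔN = Δφ × 111100 = -466.6 m; ΔE = Δλ × 111100 × cos(-35.4575°) = +0.0016 × 111100 × 0.814546 = 144.8 m.
Distance = √(ΔE² + ΔN²) = √(144.8² + (-466.6)²) = 488.6 m.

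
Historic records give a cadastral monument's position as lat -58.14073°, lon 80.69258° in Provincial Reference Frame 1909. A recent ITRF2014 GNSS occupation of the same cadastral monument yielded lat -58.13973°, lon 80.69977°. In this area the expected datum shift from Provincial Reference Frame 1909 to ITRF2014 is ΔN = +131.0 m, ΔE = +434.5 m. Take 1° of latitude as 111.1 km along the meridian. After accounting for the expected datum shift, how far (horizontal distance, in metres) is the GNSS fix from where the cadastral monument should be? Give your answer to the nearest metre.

24 m

Observed coordinate differences: Δφ = +0.00100°, Δλ = +0.00719°.
Converting to metres (1° lat = 111100 m, cos φ = 0.527835): observed ΔN = 111.1 m, observed ΔE = 421.6 m.
Subtracting the expected shift leaves a residual of 111.1 − (131.0) = -19.9 m north and 421.6 − (434.5) = -12.9 m east.
Residual distance = √((-19.9)² + (-12.9)²) = 23.7 m.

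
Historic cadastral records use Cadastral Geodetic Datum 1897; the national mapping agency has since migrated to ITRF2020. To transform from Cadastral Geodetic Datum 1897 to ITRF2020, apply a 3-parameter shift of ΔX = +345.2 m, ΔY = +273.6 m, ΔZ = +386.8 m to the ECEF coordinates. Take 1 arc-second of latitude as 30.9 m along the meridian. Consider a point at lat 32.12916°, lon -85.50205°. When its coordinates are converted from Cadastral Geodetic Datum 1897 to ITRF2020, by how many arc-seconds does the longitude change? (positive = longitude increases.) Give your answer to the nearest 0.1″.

Δλ = 14.0″

sin φ = 0.531830, cos φ = 0.846851, sin λ = -0.996920, cos λ = 0.078423.
East component: ΔE = −sin λ·ΔX + cos λ·ΔY = −(-0.996920)(345.2) + (0.078423)(273.6) = 365.59 m.
1° of latitude spans 3600 × 30.90 = 111240 m; at latitude φ, 1° of longitude spans that × cos φ = 94203.7 m, so Δλ = 365.59 / 94203.7 × 3600 = 13.971″.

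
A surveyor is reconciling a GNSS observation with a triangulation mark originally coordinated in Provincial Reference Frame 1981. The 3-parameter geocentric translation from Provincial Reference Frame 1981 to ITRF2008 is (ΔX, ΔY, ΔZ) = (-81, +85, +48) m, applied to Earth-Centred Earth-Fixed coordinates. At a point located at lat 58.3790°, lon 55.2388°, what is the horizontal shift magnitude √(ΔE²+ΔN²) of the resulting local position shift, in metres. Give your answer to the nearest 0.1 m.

At φ = 58.3790°, λ = 55.2388°: sin φ = 0.851535, cos φ = 0.524298, sin λ = 0.821536, cos λ = 0.570157.
ΔE = −sin λ·ΔX + cos λ·ΔY = −(0.821536)·(-81) + (0.570157)·(85) = 115.01 m.
ΔN = −sin φ cos λ·ΔX − sin φ sin λ·ΔY + cos φ·ΔZ = −(0.851535)(0.570157)(-81) − (0.851535)(0.821536)(85) + (0.524298)(48) = 5.03 m.
Horizontal magnitude = √(ΔE² + ΔN²) = √(115.01² + 5.03²) = 115.12 m.

115.1 m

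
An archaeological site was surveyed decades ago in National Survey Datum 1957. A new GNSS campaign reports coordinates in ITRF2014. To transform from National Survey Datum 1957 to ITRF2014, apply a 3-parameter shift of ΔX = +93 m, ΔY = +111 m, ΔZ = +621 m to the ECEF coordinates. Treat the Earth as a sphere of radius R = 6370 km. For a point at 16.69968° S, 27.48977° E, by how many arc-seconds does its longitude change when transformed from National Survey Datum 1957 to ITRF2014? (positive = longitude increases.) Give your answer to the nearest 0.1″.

sin φ = -0.287355, cos φ = 0.957824, sin λ = 0.461590, cos λ = 0.887093.
East component: ΔE = −sin λ·ΔX + cos λ·ΔY = −(0.461590)(93) + (0.887093)(111) = 55.54 m.
1° of latitude spans πR/180 = 111177 m; at latitude φ, 1° of longitude spans that × cos φ = 106488.5 m, so Δλ = 55.54 / 106488.5 × 3600 = 1.878″.

Δλ = 1.9″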